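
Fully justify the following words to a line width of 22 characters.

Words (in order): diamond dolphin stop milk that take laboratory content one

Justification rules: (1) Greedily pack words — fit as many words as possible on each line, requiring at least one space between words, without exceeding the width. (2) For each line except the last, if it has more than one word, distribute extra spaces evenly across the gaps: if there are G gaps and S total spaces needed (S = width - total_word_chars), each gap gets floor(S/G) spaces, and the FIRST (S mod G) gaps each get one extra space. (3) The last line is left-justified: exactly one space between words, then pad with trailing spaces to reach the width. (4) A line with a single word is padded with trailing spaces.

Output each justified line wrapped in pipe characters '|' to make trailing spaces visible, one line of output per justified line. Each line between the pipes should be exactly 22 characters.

Answer: |diamond  dolphin  stop|
|milk     that     take|
|laboratory content one|

Derivation:
Line 1: ['diamond', 'dolphin', 'stop'] (min_width=20, slack=2)
Line 2: ['milk', 'that', 'take'] (min_width=14, slack=8)
Line 3: ['laboratory', 'content', 'one'] (min_width=22, slack=0)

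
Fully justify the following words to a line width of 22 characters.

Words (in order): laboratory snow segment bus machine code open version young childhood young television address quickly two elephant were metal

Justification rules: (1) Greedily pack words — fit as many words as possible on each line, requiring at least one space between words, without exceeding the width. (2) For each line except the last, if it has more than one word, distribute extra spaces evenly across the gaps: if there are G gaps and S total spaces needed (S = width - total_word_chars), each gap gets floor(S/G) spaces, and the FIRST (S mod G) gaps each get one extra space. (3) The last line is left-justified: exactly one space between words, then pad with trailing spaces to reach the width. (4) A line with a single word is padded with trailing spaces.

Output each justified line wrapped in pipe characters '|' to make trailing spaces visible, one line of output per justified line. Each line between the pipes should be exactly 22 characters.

Answer: |laboratory        snow|
|segment   bus  machine|
|code    open   version|
|young  childhood young|
|television     address|
|quickly  two  elephant|
|were metal            |

Derivation:
Line 1: ['laboratory', 'snow'] (min_width=15, slack=7)
Line 2: ['segment', 'bus', 'machine'] (min_width=19, slack=3)
Line 3: ['code', 'open', 'version'] (min_width=17, slack=5)
Line 4: ['young', 'childhood', 'young'] (min_width=21, slack=1)
Line 5: ['television', 'address'] (min_width=18, slack=4)
Line 6: ['quickly', 'two', 'elephant'] (min_width=20, slack=2)
Line 7: ['were', 'metal'] (min_width=10, slack=12)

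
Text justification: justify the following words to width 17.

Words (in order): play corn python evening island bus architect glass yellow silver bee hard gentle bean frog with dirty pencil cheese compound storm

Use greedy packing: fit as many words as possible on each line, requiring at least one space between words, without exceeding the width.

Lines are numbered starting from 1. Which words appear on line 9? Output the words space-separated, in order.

Line 1: ['play', 'corn', 'python'] (min_width=16, slack=1)
Line 2: ['evening', 'island'] (min_width=14, slack=3)
Line 3: ['bus', 'architect'] (min_width=13, slack=4)
Line 4: ['glass', 'yellow'] (min_width=12, slack=5)
Line 5: ['silver', 'bee', 'hard'] (min_width=15, slack=2)
Line 6: ['gentle', 'bean', 'frog'] (min_width=16, slack=1)
Line 7: ['with', 'dirty', 'pencil'] (min_width=17, slack=0)
Line 8: ['cheese', 'compound'] (min_width=15, slack=2)
Line 9: ['storm'] (min_width=5, slack=12)

Answer: storm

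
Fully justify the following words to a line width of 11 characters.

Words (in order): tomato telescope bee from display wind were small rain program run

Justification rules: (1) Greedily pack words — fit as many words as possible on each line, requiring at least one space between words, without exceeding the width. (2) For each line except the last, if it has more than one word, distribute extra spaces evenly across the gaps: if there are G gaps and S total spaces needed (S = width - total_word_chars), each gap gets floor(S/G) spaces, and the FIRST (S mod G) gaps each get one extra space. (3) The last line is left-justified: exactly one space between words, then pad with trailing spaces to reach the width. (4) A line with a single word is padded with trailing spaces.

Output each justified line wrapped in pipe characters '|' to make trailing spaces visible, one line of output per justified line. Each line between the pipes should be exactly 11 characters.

Answer: |tomato     |
|telescope  |
|bee    from|
|display    |
|wind   were|
|small  rain|
|program run|

Derivation:
Line 1: ['tomato'] (min_width=6, slack=5)
Line 2: ['telescope'] (min_width=9, slack=2)
Line 3: ['bee', 'from'] (min_width=8, slack=3)
Line 4: ['display'] (min_width=7, slack=4)
Line 5: ['wind', 'were'] (min_width=9, slack=2)
Line 6: ['small', 'rain'] (min_width=10, slack=1)
Line 7: ['program', 'run'] (min_width=11, slack=0)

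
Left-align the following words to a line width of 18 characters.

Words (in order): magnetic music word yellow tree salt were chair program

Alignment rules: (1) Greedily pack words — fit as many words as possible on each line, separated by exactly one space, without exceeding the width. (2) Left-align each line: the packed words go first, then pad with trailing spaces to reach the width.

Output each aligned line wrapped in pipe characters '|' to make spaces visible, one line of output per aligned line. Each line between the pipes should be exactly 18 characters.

Answer: |magnetic music    |
|word yellow tree  |
|salt were chair   |
|program           |

Derivation:
Line 1: ['magnetic', 'music'] (min_width=14, slack=4)
Line 2: ['word', 'yellow', 'tree'] (min_width=16, slack=2)
Line 3: ['salt', 'were', 'chair'] (min_width=15, slack=3)
Line 4: ['program'] (min_width=7, slack=11)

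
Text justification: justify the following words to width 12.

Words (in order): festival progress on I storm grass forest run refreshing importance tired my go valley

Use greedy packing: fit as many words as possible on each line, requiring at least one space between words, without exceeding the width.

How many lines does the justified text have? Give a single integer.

Answer: 9

Derivation:
Line 1: ['festival'] (min_width=8, slack=4)
Line 2: ['progress', 'on'] (min_width=11, slack=1)
Line 3: ['I', 'storm'] (min_width=7, slack=5)
Line 4: ['grass', 'forest'] (min_width=12, slack=0)
Line 5: ['run'] (min_width=3, slack=9)
Line 6: ['refreshing'] (min_width=10, slack=2)
Line 7: ['importance'] (min_width=10, slack=2)
Line 8: ['tired', 'my', 'go'] (min_width=11, slack=1)
Line 9: ['valley'] (min_width=6, slack=6)
Total lines: 9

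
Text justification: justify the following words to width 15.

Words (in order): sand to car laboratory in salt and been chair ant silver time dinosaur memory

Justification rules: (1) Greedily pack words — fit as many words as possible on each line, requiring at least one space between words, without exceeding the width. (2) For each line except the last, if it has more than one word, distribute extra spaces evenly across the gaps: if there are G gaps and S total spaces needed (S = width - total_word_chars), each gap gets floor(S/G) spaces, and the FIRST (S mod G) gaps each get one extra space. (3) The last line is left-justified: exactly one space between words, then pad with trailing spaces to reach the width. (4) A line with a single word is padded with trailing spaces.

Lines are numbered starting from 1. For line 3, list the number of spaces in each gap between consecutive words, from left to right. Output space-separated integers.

Line 1: ['sand', 'to', 'car'] (min_width=11, slack=4)
Line 2: ['laboratory', 'in'] (min_width=13, slack=2)
Line 3: ['salt', 'and', 'been'] (min_width=13, slack=2)
Line 4: ['chair', 'ant'] (min_width=9, slack=6)
Line 5: ['silver', 'time'] (min_width=11, slack=4)
Line 6: ['dinosaur', 'memory'] (min_width=15, slack=0)

Answer: 2 2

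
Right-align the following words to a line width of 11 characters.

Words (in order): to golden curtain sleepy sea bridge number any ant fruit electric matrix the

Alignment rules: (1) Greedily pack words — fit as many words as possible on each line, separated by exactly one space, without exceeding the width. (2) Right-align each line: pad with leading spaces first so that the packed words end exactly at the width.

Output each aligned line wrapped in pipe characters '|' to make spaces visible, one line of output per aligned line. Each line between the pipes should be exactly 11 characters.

Line 1: ['to', 'golden'] (min_width=9, slack=2)
Line 2: ['curtain'] (min_width=7, slack=4)
Line 3: ['sleepy', 'sea'] (min_width=10, slack=1)
Line 4: ['bridge'] (min_width=6, slack=5)
Line 5: ['number', 'any'] (min_width=10, slack=1)
Line 6: ['ant', 'fruit'] (min_width=9, slack=2)
Line 7: ['electric'] (min_width=8, slack=3)
Line 8: ['matrix', 'the'] (min_width=10, slack=1)

Answer: |  to golden|
|    curtain|
| sleepy sea|
|     bridge|
| number any|
|  ant fruit|
|   electric|
| matrix the|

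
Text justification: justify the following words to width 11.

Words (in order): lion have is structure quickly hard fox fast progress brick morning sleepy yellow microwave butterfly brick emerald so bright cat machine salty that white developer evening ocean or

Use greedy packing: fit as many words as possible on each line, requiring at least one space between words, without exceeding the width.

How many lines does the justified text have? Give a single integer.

Line 1: ['lion', 'have'] (min_width=9, slack=2)
Line 2: ['is'] (min_width=2, slack=9)
Line 3: ['structure'] (min_width=9, slack=2)
Line 4: ['quickly'] (min_width=7, slack=4)
Line 5: ['hard', 'fox'] (min_width=8, slack=3)
Line 6: ['fast'] (min_width=4, slack=7)
Line 7: ['progress'] (min_width=8, slack=3)
Line 8: ['brick'] (min_width=5, slack=6)
Line 9: ['morning'] (min_width=7, slack=4)
Line 10: ['sleepy'] (min_width=6, slack=5)
Line 11: ['yellow'] (min_width=6, slack=5)
Line 12: ['microwave'] (min_width=9, slack=2)
Line 13: ['butterfly'] (min_width=9, slack=2)
Line 14: ['brick'] (min_width=5, slack=6)
Line 15: ['emerald', 'so'] (min_width=10, slack=1)
Line 16: ['bright', 'cat'] (min_width=10, slack=1)
Line 17: ['machine'] (min_width=7, slack=4)
Line 18: ['salty', 'that'] (min_width=10, slack=1)
Line 19: ['white'] (min_width=5, slack=6)
Line 20: ['developer'] (min_width=9, slack=2)
Line 21: ['evening'] (min_width=7, slack=4)
Line 22: ['ocean', 'or'] (min_width=8, slack=3)
Total lines: 22

Answer: 22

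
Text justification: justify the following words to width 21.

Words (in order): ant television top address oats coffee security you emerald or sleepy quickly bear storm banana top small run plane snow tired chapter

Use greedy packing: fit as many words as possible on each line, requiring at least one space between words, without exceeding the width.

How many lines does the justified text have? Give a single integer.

Answer: 7

Derivation:
Line 1: ['ant', 'television', 'top'] (min_width=18, slack=3)
Line 2: ['address', 'oats', 'coffee'] (min_width=19, slack=2)
Line 3: ['security', 'you', 'emerald'] (min_width=20, slack=1)
Line 4: ['or', 'sleepy', 'quickly'] (min_width=17, slack=4)
Line 5: ['bear', 'storm', 'banana', 'top'] (min_width=21, slack=0)
Line 6: ['small', 'run', 'plane', 'snow'] (min_width=20, slack=1)
Line 7: ['tired', 'chapter'] (min_width=13, slack=8)
Total lines: 7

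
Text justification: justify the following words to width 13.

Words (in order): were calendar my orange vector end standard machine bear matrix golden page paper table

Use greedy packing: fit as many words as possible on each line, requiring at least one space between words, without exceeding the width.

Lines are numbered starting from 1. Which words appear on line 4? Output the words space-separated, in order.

Answer: standard

Derivation:
Line 1: ['were', 'calendar'] (min_width=13, slack=0)
Line 2: ['my', 'orange'] (min_width=9, slack=4)
Line 3: ['vector', 'end'] (min_width=10, slack=3)
Line 4: ['standard'] (min_width=8, slack=5)
Line 5: ['machine', 'bear'] (min_width=12, slack=1)
Line 6: ['matrix', 'golden'] (min_width=13, slack=0)
Line 7: ['page', 'paper'] (min_width=10, slack=3)
Line 8: ['table'] (min_width=5, slack=8)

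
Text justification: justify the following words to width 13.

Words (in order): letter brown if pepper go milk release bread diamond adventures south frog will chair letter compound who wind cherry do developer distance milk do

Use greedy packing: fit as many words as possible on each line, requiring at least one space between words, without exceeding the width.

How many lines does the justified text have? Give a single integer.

Line 1: ['letter', 'brown'] (min_width=12, slack=1)
Line 2: ['if', 'pepper', 'go'] (min_width=12, slack=1)
Line 3: ['milk', 'release'] (min_width=12, slack=1)
Line 4: ['bread', 'diamond'] (min_width=13, slack=0)
Line 5: ['adventures'] (min_width=10, slack=3)
Line 6: ['south', 'frog'] (min_width=10, slack=3)
Line 7: ['will', 'chair'] (min_width=10, slack=3)
Line 8: ['letter'] (min_width=6, slack=7)
Line 9: ['compound', 'who'] (min_width=12, slack=1)
Line 10: ['wind', 'cherry'] (min_width=11, slack=2)
Line 11: ['do', 'developer'] (min_width=12, slack=1)
Line 12: ['distance', 'milk'] (min_width=13, slack=0)
Line 13: ['do'] (min_width=2, slack=11)
Total lines: 13

Answer: 13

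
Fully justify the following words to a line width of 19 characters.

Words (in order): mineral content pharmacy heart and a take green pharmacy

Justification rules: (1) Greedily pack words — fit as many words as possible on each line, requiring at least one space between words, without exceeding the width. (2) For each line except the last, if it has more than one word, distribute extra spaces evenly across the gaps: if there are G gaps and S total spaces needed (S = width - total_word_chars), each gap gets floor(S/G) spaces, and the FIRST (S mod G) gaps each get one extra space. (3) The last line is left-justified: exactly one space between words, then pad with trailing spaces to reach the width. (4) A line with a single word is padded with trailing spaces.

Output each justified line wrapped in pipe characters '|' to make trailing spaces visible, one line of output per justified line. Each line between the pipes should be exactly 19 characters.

Answer: |mineral     content|
|pharmacy  heart and|
|a     take    green|
|pharmacy           |

Derivation:
Line 1: ['mineral', 'content'] (min_width=15, slack=4)
Line 2: ['pharmacy', 'heart', 'and'] (min_width=18, slack=1)
Line 3: ['a', 'take', 'green'] (min_width=12, slack=7)
Line 4: ['pharmacy'] (min_width=8, slack=11)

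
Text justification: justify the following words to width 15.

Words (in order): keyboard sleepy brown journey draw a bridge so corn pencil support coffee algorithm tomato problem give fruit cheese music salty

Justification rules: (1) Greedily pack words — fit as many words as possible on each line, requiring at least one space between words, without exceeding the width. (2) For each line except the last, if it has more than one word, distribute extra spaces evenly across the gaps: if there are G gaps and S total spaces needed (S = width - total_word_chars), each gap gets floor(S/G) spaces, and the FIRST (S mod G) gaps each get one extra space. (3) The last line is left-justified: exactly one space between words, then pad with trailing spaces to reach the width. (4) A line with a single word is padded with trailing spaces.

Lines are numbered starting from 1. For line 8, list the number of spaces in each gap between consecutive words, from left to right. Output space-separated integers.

Line 1: ['keyboard', 'sleepy'] (min_width=15, slack=0)
Line 2: ['brown', 'journey'] (min_width=13, slack=2)
Line 3: ['draw', 'a', 'bridge'] (min_width=13, slack=2)
Line 4: ['so', 'corn', 'pencil'] (min_width=14, slack=1)
Line 5: ['support', 'coffee'] (min_width=14, slack=1)
Line 6: ['algorithm'] (min_width=9, slack=6)
Line 7: ['tomato', 'problem'] (min_width=14, slack=1)
Line 8: ['give', 'fruit'] (min_width=10, slack=5)
Line 9: ['cheese', 'music'] (min_width=12, slack=3)
Line 10: ['salty'] (min_width=5, slack=10)

Answer: 6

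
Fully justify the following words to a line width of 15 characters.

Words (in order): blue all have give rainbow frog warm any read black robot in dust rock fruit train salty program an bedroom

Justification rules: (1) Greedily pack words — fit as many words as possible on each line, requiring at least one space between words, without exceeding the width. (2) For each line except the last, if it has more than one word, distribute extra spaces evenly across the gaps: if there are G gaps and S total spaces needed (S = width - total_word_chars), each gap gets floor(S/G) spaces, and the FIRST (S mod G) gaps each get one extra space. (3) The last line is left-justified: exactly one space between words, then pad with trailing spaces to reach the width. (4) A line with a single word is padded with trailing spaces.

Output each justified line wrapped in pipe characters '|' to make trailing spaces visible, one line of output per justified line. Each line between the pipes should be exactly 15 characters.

Line 1: ['blue', 'all', 'have'] (min_width=13, slack=2)
Line 2: ['give', 'rainbow'] (min_width=12, slack=3)
Line 3: ['frog', 'warm', 'any'] (min_width=13, slack=2)
Line 4: ['read', 'black'] (min_width=10, slack=5)
Line 5: ['robot', 'in', 'dust'] (min_width=13, slack=2)
Line 6: ['rock', 'fruit'] (min_width=10, slack=5)
Line 7: ['train', 'salty'] (min_width=11, slack=4)
Line 8: ['program', 'an'] (min_width=10, slack=5)
Line 9: ['bedroom'] (min_width=7, slack=8)

Answer: |blue  all  have|
|give    rainbow|
|frog  warm  any|
|read      black|
|robot  in  dust|
|rock      fruit|
|train     salty|
|program      an|
|bedroom        |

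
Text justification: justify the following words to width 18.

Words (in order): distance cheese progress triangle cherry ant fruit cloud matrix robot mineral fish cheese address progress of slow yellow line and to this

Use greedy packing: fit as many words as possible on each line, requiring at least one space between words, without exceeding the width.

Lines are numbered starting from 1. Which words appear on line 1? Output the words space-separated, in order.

Line 1: ['distance', 'cheese'] (min_width=15, slack=3)
Line 2: ['progress', 'triangle'] (min_width=17, slack=1)
Line 3: ['cherry', 'ant', 'fruit'] (min_width=16, slack=2)
Line 4: ['cloud', 'matrix', 'robot'] (min_width=18, slack=0)
Line 5: ['mineral', 'fish'] (min_width=12, slack=6)
Line 6: ['cheese', 'address'] (min_width=14, slack=4)
Line 7: ['progress', 'of', 'slow'] (min_width=16, slack=2)
Line 8: ['yellow', 'line', 'and', 'to'] (min_width=18, slack=0)
Line 9: ['this'] (min_width=4, slack=14)

Answer: distance cheese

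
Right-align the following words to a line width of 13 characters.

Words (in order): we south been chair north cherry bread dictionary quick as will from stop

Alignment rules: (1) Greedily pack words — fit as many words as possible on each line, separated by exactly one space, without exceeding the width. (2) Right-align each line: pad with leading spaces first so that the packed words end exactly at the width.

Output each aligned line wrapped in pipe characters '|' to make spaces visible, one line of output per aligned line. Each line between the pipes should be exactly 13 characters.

Answer: |we south been|
|  chair north|
| cherry bread|
|   dictionary|
|quick as will|
|    from stop|

Derivation:
Line 1: ['we', 'south', 'been'] (min_width=13, slack=0)
Line 2: ['chair', 'north'] (min_width=11, slack=2)
Line 3: ['cherry', 'bread'] (min_width=12, slack=1)
Line 4: ['dictionary'] (min_width=10, slack=3)
Line 5: ['quick', 'as', 'will'] (min_width=13, slack=0)
Line 6: ['from', 'stop'] (min_width=9, slack=4)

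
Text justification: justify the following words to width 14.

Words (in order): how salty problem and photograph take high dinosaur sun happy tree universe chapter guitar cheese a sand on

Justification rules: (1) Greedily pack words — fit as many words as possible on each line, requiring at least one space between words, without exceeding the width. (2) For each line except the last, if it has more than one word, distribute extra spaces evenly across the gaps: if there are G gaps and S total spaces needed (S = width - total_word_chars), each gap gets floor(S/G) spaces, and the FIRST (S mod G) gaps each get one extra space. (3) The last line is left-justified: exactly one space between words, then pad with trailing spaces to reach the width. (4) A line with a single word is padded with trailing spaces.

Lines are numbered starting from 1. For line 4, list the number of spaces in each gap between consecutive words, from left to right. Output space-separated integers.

Line 1: ['how', 'salty'] (min_width=9, slack=5)
Line 2: ['problem', 'and'] (min_width=11, slack=3)
Line 3: ['photograph'] (min_width=10, slack=4)
Line 4: ['take', 'high'] (min_width=9, slack=5)
Line 5: ['dinosaur', 'sun'] (min_width=12, slack=2)
Line 6: ['happy', 'tree'] (min_width=10, slack=4)
Line 7: ['universe'] (min_width=8, slack=6)
Line 8: ['chapter', 'guitar'] (min_width=14, slack=0)
Line 9: ['cheese', 'a', 'sand'] (min_width=13, slack=1)
Line 10: ['on'] (min_width=2, slack=12)

Answer: 6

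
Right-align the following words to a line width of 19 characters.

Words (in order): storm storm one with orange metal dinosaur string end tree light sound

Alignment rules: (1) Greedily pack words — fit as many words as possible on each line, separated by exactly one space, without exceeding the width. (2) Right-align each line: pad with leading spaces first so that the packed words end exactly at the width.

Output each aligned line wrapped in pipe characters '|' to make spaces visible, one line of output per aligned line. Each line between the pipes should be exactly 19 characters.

Answer: |    storm storm one|
|  with orange metal|
|dinosaur string end|
|   tree light sound|

Derivation:
Line 1: ['storm', 'storm', 'one'] (min_width=15, slack=4)
Line 2: ['with', 'orange', 'metal'] (min_width=17, slack=2)
Line 3: ['dinosaur', 'string', 'end'] (min_width=19, slack=0)
Line 4: ['tree', 'light', 'sound'] (min_width=16, slack=3)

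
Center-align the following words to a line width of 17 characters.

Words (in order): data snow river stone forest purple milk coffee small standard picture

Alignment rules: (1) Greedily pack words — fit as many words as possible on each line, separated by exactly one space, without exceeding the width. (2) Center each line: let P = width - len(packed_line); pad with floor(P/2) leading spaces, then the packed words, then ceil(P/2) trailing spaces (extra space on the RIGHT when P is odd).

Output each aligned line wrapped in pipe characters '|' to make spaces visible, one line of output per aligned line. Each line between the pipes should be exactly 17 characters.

Answer: | data snow river |
|  stone forest   |
|   purple milk   |
|  coffee small   |
|standard picture |

Derivation:
Line 1: ['data', 'snow', 'river'] (min_width=15, slack=2)
Line 2: ['stone', 'forest'] (min_width=12, slack=5)
Line 3: ['purple', 'milk'] (min_width=11, slack=6)
Line 4: ['coffee', 'small'] (min_width=12, slack=5)
Line 5: ['standard', 'picture'] (min_width=16, slack=1)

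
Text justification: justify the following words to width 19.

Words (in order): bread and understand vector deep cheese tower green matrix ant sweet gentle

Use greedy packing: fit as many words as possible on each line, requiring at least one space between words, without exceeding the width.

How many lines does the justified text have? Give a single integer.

Line 1: ['bread', 'and'] (min_width=9, slack=10)
Line 2: ['understand', 'vector'] (min_width=17, slack=2)
Line 3: ['deep', 'cheese', 'tower'] (min_width=17, slack=2)
Line 4: ['green', 'matrix', 'ant'] (min_width=16, slack=3)
Line 5: ['sweet', 'gentle'] (min_width=12, slack=7)
Total lines: 5

Answer: 5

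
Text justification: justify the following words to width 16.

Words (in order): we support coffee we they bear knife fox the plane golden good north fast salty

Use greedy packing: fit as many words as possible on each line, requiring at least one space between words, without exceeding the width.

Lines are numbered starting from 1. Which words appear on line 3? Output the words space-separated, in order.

Answer: bear knife fox

Derivation:
Line 1: ['we', 'support'] (min_width=10, slack=6)
Line 2: ['coffee', 'we', 'they'] (min_width=14, slack=2)
Line 3: ['bear', 'knife', 'fox'] (min_width=14, slack=2)
Line 4: ['the', 'plane', 'golden'] (min_width=16, slack=0)
Line 5: ['good', 'north', 'fast'] (min_width=15, slack=1)
Line 6: ['salty'] (min_width=5, slack=11)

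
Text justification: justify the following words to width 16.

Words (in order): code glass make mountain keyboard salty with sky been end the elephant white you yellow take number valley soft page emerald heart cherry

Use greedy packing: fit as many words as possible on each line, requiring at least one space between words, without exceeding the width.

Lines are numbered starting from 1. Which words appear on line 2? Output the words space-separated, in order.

Line 1: ['code', 'glass', 'make'] (min_width=15, slack=1)
Line 2: ['mountain'] (min_width=8, slack=8)
Line 3: ['keyboard', 'salty'] (min_width=14, slack=2)
Line 4: ['with', 'sky', 'been'] (min_width=13, slack=3)
Line 5: ['end', 'the', 'elephant'] (min_width=16, slack=0)
Line 6: ['white', 'you', 'yellow'] (min_width=16, slack=0)
Line 7: ['take', 'number'] (min_width=11, slack=5)
Line 8: ['valley', 'soft', 'page'] (min_width=16, slack=0)
Line 9: ['emerald', 'heart'] (min_width=13, slack=3)
Line 10: ['cherry'] (min_width=6, slack=10)

Answer: mountain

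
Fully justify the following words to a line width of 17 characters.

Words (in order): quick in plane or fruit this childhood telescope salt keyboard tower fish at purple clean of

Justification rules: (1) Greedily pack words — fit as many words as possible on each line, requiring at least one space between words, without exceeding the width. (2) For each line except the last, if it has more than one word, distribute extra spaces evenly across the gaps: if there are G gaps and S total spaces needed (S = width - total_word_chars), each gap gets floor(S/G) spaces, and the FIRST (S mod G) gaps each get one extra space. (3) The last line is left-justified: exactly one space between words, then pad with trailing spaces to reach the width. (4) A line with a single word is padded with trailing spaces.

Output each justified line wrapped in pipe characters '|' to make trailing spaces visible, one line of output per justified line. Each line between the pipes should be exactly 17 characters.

Answer: |quick in plane or|
|fruit        this|
|childhood        |
|telescope    salt|
|keyboard    tower|
|fish   at  purple|
|clean of         |

Derivation:
Line 1: ['quick', 'in', 'plane', 'or'] (min_width=17, slack=0)
Line 2: ['fruit', 'this'] (min_width=10, slack=7)
Line 3: ['childhood'] (min_width=9, slack=8)
Line 4: ['telescope', 'salt'] (min_width=14, slack=3)
Line 5: ['keyboard', 'tower'] (min_width=14, slack=3)
Line 6: ['fish', 'at', 'purple'] (min_width=14, slack=3)
Line 7: ['clean', 'of'] (min_width=8, slack=9)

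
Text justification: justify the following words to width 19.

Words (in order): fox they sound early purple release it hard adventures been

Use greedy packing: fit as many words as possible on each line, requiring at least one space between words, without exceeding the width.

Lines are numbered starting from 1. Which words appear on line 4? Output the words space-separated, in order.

Answer: adventures been

Derivation:
Line 1: ['fox', 'they', 'sound'] (min_width=14, slack=5)
Line 2: ['early', 'purple'] (min_width=12, slack=7)
Line 3: ['release', 'it', 'hard'] (min_width=15, slack=4)
Line 4: ['adventures', 'been'] (min_width=15, slack=4)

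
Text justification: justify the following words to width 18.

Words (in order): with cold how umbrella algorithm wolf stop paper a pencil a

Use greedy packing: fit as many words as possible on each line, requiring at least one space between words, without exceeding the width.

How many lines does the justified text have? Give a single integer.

Answer: 4

Derivation:
Line 1: ['with', 'cold', 'how'] (min_width=13, slack=5)
Line 2: ['umbrella', 'algorithm'] (min_width=18, slack=0)
Line 3: ['wolf', 'stop', 'paper', 'a'] (min_width=17, slack=1)
Line 4: ['pencil', 'a'] (min_width=8, slack=10)
Total lines: 4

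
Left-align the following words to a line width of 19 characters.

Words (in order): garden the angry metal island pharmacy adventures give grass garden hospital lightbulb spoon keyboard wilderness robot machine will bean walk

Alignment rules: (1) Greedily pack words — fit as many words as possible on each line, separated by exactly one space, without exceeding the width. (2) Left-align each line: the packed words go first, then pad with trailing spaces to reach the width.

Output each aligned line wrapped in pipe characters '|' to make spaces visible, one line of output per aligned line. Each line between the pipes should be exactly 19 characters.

Line 1: ['garden', 'the', 'angry'] (min_width=16, slack=3)
Line 2: ['metal', 'island'] (min_width=12, slack=7)
Line 3: ['pharmacy', 'adventures'] (min_width=19, slack=0)
Line 4: ['give', 'grass', 'garden'] (min_width=17, slack=2)
Line 5: ['hospital', 'lightbulb'] (min_width=18, slack=1)
Line 6: ['spoon', 'keyboard'] (min_width=14, slack=5)
Line 7: ['wilderness', 'robot'] (min_width=16, slack=3)
Line 8: ['machine', 'will', 'bean'] (min_width=17, slack=2)
Line 9: ['walk'] (min_width=4, slack=15)

Answer: |garden the angry   |
|metal island       |
|pharmacy adventures|
|give grass garden  |
|hospital lightbulb |
|spoon keyboard     |
|wilderness robot   |
|machine will bean  |
|walk               |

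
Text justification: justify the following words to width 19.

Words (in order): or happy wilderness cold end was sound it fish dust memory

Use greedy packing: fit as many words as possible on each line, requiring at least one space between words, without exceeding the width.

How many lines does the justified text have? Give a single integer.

Line 1: ['or', 'happy', 'wilderness'] (min_width=19, slack=0)
Line 2: ['cold', 'end', 'was', 'sound'] (min_width=18, slack=1)
Line 3: ['it', 'fish', 'dust', 'memory'] (min_width=19, slack=0)
Total lines: 3

Answer: 3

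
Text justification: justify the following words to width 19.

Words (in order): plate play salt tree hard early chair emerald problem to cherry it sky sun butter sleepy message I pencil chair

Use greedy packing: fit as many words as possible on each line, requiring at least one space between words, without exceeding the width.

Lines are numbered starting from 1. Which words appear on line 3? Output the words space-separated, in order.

Answer: chair emerald

Derivation:
Line 1: ['plate', 'play', 'salt'] (min_width=15, slack=4)
Line 2: ['tree', 'hard', 'early'] (min_width=15, slack=4)
Line 3: ['chair', 'emerald'] (min_width=13, slack=6)
Line 4: ['problem', 'to', 'cherry'] (min_width=17, slack=2)
Line 5: ['it', 'sky', 'sun', 'butter'] (min_width=17, slack=2)
Line 6: ['sleepy', 'message', 'I'] (min_width=16, slack=3)
Line 7: ['pencil', 'chair'] (min_width=12, slack=7)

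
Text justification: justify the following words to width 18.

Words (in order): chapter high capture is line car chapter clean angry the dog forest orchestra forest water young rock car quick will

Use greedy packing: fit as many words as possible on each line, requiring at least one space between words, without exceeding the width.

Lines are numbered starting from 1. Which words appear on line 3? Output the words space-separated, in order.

Line 1: ['chapter', 'high'] (min_width=12, slack=6)
Line 2: ['capture', 'is', 'line'] (min_width=15, slack=3)
Line 3: ['car', 'chapter', 'clean'] (min_width=17, slack=1)
Line 4: ['angry', 'the', 'dog'] (min_width=13, slack=5)
Line 5: ['forest', 'orchestra'] (min_width=16, slack=2)
Line 6: ['forest', 'water', 'young'] (min_width=18, slack=0)
Line 7: ['rock', 'car', 'quick'] (min_width=14, slack=4)
Line 8: ['will'] (min_width=4, slack=14)

Answer: car chapter clean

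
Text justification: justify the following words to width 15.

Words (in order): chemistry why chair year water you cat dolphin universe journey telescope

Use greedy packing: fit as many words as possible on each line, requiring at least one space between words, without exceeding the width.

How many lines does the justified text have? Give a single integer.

Line 1: ['chemistry', 'why'] (min_width=13, slack=2)
Line 2: ['chair', 'year'] (min_width=10, slack=5)
Line 3: ['water', 'you', 'cat'] (min_width=13, slack=2)
Line 4: ['dolphin'] (min_width=7, slack=8)
Line 5: ['universe'] (min_width=8, slack=7)
Line 6: ['journey'] (min_width=7, slack=8)
Line 7: ['telescope'] (min_width=9, slack=6)
Total lines: 7

Answer: 7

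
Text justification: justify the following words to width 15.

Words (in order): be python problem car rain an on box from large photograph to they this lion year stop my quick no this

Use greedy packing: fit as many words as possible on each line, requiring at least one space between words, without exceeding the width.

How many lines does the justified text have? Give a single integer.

Answer: 8

Derivation:
Line 1: ['be', 'python'] (min_width=9, slack=6)
Line 2: ['problem', 'car'] (min_width=11, slack=4)
Line 3: ['rain', 'an', 'on', 'box'] (min_width=14, slack=1)
Line 4: ['from', 'large'] (min_width=10, slack=5)
Line 5: ['photograph', 'to'] (min_width=13, slack=2)
Line 6: ['they', 'this', 'lion'] (min_width=14, slack=1)
Line 7: ['year', 'stop', 'my'] (min_width=12, slack=3)
Line 8: ['quick', 'no', 'this'] (min_width=13, slack=2)
Total lines: 8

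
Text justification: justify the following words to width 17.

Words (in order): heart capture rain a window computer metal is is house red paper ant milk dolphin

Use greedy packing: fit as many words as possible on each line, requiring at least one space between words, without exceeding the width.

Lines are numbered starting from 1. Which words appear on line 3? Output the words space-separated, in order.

Answer: computer metal is

Derivation:
Line 1: ['heart', 'capture'] (min_width=13, slack=4)
Line 2: ['rain', 'a', 'window'] (min_width=13, slack=4)
Line 3: ['computer', 'metal', 'is'] (min_width=17, slack=0)
Line 4: ['is', 'house', 'red'] (min_width=12, slack=5)
Line 5: ['paper', 'ant', 'milk'] (min_width=14, slack=3)
Line 6: ['dolphin'] (min_width=7, slack=10)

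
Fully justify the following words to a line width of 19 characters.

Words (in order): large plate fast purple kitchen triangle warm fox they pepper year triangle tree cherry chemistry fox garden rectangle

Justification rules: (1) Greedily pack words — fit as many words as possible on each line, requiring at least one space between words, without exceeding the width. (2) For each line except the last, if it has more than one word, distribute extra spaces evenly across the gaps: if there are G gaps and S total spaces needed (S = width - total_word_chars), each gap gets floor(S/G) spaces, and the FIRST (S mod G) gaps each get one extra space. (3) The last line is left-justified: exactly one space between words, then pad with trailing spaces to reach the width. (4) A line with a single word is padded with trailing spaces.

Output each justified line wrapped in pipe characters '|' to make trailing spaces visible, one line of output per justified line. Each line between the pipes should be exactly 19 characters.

Line 1: ['large', 'plate', 'fast'] (min_width=16, slack=3)
Line 2: ['purple', 'kitchen'] (min_width=14, slack=5)
Line 3: ['triangle', 'warm', 'fox'] (min_width=17, slack=2)
Line 4: ['they', 'pepper', 'year'] (min_width=16, slack=3)
Line 5: ['triangle', 'tree'] (min_width=13, slack=6)
Line 6: ['cherry', 'chemistry'] (min_width=16, slack=3)
Line 7: ['fox', 'garden'] (min_width=10, slack=9)
Line 8: ['rectangle'] (min_width=9, slack=10)

Answer: |large   plate  fast|
|purple      kitchen|
|triangle  warm  fox|
|they   pepper  year|
|triangle       tree|
|cherry    chemistry|
|fox          garden|
|rectangle          |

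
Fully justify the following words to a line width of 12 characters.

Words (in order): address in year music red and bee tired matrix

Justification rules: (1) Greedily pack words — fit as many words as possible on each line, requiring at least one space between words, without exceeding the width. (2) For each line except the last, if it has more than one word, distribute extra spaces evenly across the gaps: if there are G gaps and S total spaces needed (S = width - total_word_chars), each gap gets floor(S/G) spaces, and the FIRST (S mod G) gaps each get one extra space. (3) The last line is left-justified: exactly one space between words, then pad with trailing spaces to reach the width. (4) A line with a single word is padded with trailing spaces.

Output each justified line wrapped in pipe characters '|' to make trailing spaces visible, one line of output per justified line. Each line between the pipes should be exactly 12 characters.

Answer: |address   in|
|year   music|
|red  and bee|
|tired matrix|

Derivation:
Line 1: ['address', 'in'] (min_width=10, slack=2)
Line 2: ['year', 'music'] (min_width=10, slack=2)
Line 3: ['red', 'and', 'bee'] (min_width=11, slack=1)
Line 4: ['tired', 'matrix'] (min_width=12, slack=0)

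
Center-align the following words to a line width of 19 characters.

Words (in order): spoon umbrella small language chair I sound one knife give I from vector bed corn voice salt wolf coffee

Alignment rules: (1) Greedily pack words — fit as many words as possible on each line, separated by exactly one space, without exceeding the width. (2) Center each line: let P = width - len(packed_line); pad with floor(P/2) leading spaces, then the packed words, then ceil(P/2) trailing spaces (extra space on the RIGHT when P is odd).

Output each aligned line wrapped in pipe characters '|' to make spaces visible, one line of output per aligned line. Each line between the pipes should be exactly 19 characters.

Line 1: ['spoon', 'umbrella'] (min_width=14, slack=5)
Line 2: ['small', 'language'] (min_width=14, slack=5)
Line 3: ['chair', 'I', 'sound', 'one'] (min_width=17, slack=2)
Line 4: ['knife', 'give', 'I', 'from'] (min_width=17, slack=2)
Line 5: ['vector', 'bed', 'corn'] (min_width=15, slack=4)
Line 6: ['voice', 'salt', 'wolf'] (min_width=15, slack=4)
Line 7: ['coffee'] (min_width=6, slack=13)

Answer: |  spoon umbrella   |
|  small language   |
| chair I sound one |
| knife give I from |
|  vector bed corn  |
|  voice salt wolf  |
|      coffee       |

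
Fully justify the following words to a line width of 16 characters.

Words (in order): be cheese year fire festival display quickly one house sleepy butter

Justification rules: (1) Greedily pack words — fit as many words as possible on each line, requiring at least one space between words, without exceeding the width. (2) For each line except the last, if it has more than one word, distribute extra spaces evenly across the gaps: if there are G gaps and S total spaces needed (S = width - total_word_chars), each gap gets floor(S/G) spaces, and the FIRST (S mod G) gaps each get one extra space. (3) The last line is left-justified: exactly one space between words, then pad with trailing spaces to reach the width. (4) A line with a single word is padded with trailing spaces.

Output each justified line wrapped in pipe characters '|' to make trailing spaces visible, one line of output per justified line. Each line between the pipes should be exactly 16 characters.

Answer: |be  cheese  year|
|fire    festival|
|display  quickly|
|one house sleepy|
|butter          |

Derivation:
Line 1: ['be', 'cheese', 'year'] (min_width=14, slack=2)
Line 2: ['fire', 'festival'] (min_width=13, slack=3)
Line 3: ['display', 'quickly'] (min_width=15, slack=1)
Line 4: ['one', 'house', 'sleepy'] (min_width=16, slack=0)
Line 5: ['butter'] (min_width=6, slack=10)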